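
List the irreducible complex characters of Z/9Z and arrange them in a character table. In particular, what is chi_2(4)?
Character table of Z/9Z (irreps indexed chi_0,...,chi_8 with chi_k(m) = zeta_9^(k*m), zeta_9 = exp(2*pi*i/9)):
  irrep \ class  {0} (size 1)  {1} (size 1)    {2} (size 1)    {3} (size 1)    {4} (size 1)    {5} (size 1)    {6} (size 1)    {7} (size 1)    {8} (size 1)  
  chi_0          1             1               1               1               1               1               1               1               1             
  chi_1          1             exp(2*I*pi/9)   exp(4*I*pi/9)   exp(2*I*pi/3)   exp(8*I*pi/9)   exp(-8*I*pi/9)  exp(-2*I*pi/3)  exp(-4*I*pi/9)  exp(-2*I*pi/9)
  chi_2          1             exp(4*I*pi/9)   exp(8*I*pi/9)   exp(-2*I*pi/3)  exp(-2*I*pi/9)  exp(2*I*pi/9)   exp(2*I*pi/3)   exp(-8*I*pi/9)  exp(-4*I*pi/9)
  chi_3          1             exp(2*I*pi/3)   exp(-2*I*pi/3)  1               exp(2*I*pi/3)   exp(-2*I*pi/3)  1               exp(2*I*pi/3)   exp(-2*I*pi/3)
  chi_4          1             exp(8*I*pi/9)   exp(-2*I*pi/9)  exp(2*I*pi/3)   exp(-4*I*pi/9)  exp(4*I*pi/9)   exp(-2*I*pi/3)  exp(2*I*pi/9)   exp(-8*I*pi/9)
  chi_5          1             exp(-8*I*pi/9)  exp(2*I*pi/9)   exp(-2*I*pi/3)  exp(4*I*pi/9)   exp(-4*I*pi/9)  exp(2*I*pi/3)   exp(-2*I*pi/9)  exp(8*I*pi/9) 
  chi_6          1             exp(-2*I*pi/3)  exp(2*I*pi/3)   1               exp(-2*I*pi/3)  exp(2*I*pi/3)   1               exp(-2*I*pi/3)  exp(2*I*pi/3) 
  chi_7          1             exp(-4*I*pi/9)  exp(-8*I*pi/9)  exp(2*I*pi/3)   exp(2*I*pi/9)   exp(-2*I*pi/9)  exp(-2*I*pi/3)  exp(8*I*pi/9)   exp(4*I*pi/9) 
  chi_8          1             exp(-2*I*pi/9)  exp(-4*I*pi/9)  exp(-2*I*pi/3)  exp(-8*I*pi/9)  exp(8*I*pi/9)   exp(2*I*pi/3)   exp(4*I*pi/9)   exp(2*I*pi/9) 

Spot check: chi_2(4) = zeta_9^(2*4) = zeta_9^8 = exp(-2*I*pi/9).

Why: Z/9Z is abelian, so all 9 irreducible complex representations are 1-dimensional. They are given by chi_k(m) = zeta_9^(k*m) for k = 0,...,8. Row orthogonality: sum_m chi_k(m) conj(chi_l(m)) = 9 * [k = l].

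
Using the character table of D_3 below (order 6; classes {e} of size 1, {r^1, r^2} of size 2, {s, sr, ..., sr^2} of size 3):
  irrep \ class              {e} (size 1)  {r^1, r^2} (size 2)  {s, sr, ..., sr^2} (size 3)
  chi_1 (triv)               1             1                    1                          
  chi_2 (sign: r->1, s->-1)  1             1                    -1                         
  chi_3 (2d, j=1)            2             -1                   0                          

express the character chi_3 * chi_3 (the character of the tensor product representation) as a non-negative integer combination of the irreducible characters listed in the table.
chi_3 tensor chi_3 = chi_1 + chi_2 + chi_3 (all other irreducibles have multiplicity 0).

Details: The character of a tensor product is the pointwise product (chi_3 * chi_3)(C) = chi_3(C) * chi_3(C):
  {e}: (2)*(2), {r^1, r^2}: (-1)*(-1), {s, sr, ..., sr^2}: (0)*(0)
so (chi_3 * chi_3) takes values
  {e} -> 4, {r^1, r^2} -> 1, {s, sr, ..., sr^2} -> 0.
Now take the inner product of this character with each irreducible chi from the table, <chi_3*chi_3, chi> = (1/6) sum_C |C| (chi_3*chi_3)(C) conj(chi(C)):
  <chi_3*chi_3, chi_1> = (1/6)[1*(4)*conj(1) + 2*(1)*conj(1) + 3*(0)*conj(1)]
      = (1/6)[(4) + (2) + (0)] = 6/6 = 1
  <chi_3*chi_3, chi_2> = (1/6)[1*(4)*conj(1) + 2*(1)*conj(1) + 3*(0)*conj(-1)]
      = (1/6)[(4) + (2) + (0)] = 6/6 = 1
  <chi_3*chi_3, chi_3> = (1/6)[1*(4)*conj(2) + 2*(1)*conj(-1) + 3*(0)*conj(0)]
      = (1/6)[(8) + (-2) + (0)] = 6/6 = 1
Hence the multiplicities are chi_1: 1, chi_2: 1, chi_3: 1. Dimension check: dim(chi_3)*dim(chi_3) = 2*2 = 4 and sum (mult * dim) = 1*1 + 1*1 + 1*2 = 4.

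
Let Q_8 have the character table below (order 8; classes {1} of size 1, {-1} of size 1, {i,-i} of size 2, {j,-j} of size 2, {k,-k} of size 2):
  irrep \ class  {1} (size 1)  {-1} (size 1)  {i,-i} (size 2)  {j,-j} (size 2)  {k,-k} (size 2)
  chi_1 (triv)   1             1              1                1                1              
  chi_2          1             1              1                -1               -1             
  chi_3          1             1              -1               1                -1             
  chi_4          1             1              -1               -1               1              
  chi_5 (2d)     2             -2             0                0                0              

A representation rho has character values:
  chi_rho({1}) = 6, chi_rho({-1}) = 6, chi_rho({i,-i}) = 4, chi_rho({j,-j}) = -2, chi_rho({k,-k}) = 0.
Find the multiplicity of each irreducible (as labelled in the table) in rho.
Multiplicities: chi_1: 2, chi_2: 3, chi_3: 0, chi_4: 1, chi_5: 0.

Justification: Use <chi_rho, chi> = (1/|G|) sum_C |C| * chi_rho(C) * conj(chi(C)) with |G| = 8 for each irreducible chi in the table:
  <chi_rho, chi_1> = (1/8)[1*(6)*conj(1) + 1*(6)*conj(1) + 2*(4)*conj(1) + 2*(-2)*conj(1) + 2*(0)*conj(1)]
      = (1/8)[(6) + (6) + (8) + (-4) + (0)] = 16/8 = 2
  <chi_rho, chi_2> = (1/8)[1*(6)*conj(1) + 1*(6)*conj(1) + 2*(4)*conj(1) + 2*(-2)*conj(-1) + 2*(0)*conj(-1)]
      = (1/8)[(6) + (6) + (8) + (4) + (0)] = 24/8 = 3
  <chi_rho, chi_3> = (1/8)[1*(6)*conj(1) + 1*(6)*conj(1) + 2*(4)*conj(-1) + 2*(-2)*conj(1) + 2*(0)*conj(-1)]
      = (1/8)[(6) + (6) + (-8) + (-4) + (0)] = 0/8 = 0
  <chi_rho, chi_4> = (1/8)[1*(6)*conj(1) + 1*(6)*conj(1) + 2*(4)*conj(-1) + 2*(-2)*conj(-1) + 2*(0)*conj(1)]
      = (1/8)[(6) + (6) + (-8) + (4) + (0)] = 8/8 = 1
  <chi_rho, chi_5> = (1/8)[1*(6)*conj(2) + 1*(6)*conj(-2) + 2*(4)*conj(0) + 2*(-2)*conj(0) + 2*(0)*conj(0)]
      = (1/8)[(12) + (-12) + (0) + (0) + (0)] = 0/8 = 0
Dimension check: dim(rho) = sum (mult * dim) = 2*1 + 3*1 + 0*1 + 1*1 + 0*2 = 6 = chi_rho(e) = 6.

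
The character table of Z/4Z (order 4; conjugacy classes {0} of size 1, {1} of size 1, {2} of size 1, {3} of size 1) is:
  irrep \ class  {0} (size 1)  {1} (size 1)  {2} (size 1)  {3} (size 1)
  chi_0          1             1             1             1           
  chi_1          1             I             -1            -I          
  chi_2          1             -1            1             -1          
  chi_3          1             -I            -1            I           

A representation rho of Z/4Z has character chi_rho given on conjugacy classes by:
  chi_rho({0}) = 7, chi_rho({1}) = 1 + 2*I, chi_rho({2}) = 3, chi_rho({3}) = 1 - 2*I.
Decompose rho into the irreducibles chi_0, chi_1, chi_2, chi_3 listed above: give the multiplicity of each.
Multiplicities: chi_0: 3, chi_1: 2, chi_2: 2, chi_3: 0.

Proof sketch: Use <chi_rho, chi> = (1/|G|) sum_C |C| * chi_rho(C) * conj(chi(C)) with |G| = 4 for each irreducible chi in the table:
  <chi_rho, chi_0> = (1/4)[1*(7)*conj(1) + 1*(1 + 2*I)*conj(1) + 1*(3)*conj(1) + 1*(1 - 2*I)*conj(1)]
      = (1/4)[(7) + (1 + 2*I) + (3) + (1 - 2*I)] = 12/4 = 3
  <chi_rho, chi_1> = (1/4)[1*(7)*conj(1) + 1*(1 + 2*I)*conj(I) + 1*(3)*conj(-1) + 1*(1 - 2*I)*conj(-I)]
      = (1/4)[(7) + (2 - I) + (-3) + (2 + I)] = 8/4 = 2
  <chi_rho, chi_2> = (1/4)[1*(7)*conj(1) + 1*(1 + 2*I)*conj(-1) + 1*(3)*conj(1) + 1*(1 - 2*I)*conj(-1)]
      = (1/4)[(7) + (-1 - 2*I) + (3) + (-1 + 2*I)] = 8/4 = 2
  <chi_rho, chi_3> = (1/4)[1*(7)*conj(1) + 1*(1 + 2*I)*conj(-I) + 1*(3)*conj(-1) + 1*(1 - 2*I)*conj(I)]
      = (1/4)[(7) + (-2 + I) + (-3) + (-2 - I)] = 0/4 = 0
(Exp terms are combined using exp(i*s)*conj(exp(i*t)) = exp(i*(s-t)), and sums of them are collapsed using the identity that for every m > 1 the m distinct m-th roots of unity sum to 0, e.g. 1 + exp(2*I*pi/3) + exp(-2*I*pi/3) = 0.)
Dimension check: dim(rho) = sum (mult * dim) = 3*1 + 2*1 + 2*1 + 0*1 = 7 = chi_rho(e) = 7.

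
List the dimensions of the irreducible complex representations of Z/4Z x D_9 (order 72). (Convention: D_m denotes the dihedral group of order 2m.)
Dimensions: 1, 1, 1, 1, 1, 1, 1, 1, 2, 2, 2, 2, 2, 2, 2, 2, 2, 2, 2, 2, 2, 2, 2, 2

There are 24 irreducibles (= number of conjugacy classes). Their dimensions d_i satisfy sum d_i^2 = |G| = 72: 1 + 1 + 1 + 1 + 1 + 1 + 1 + 1 + 4 + 4 + 4 + 4 + 4 + 4 + 4 + 4 + 4 + 4 + 4 + 4 + 4 + 4 + 4 + 4 = 72. (For the product with Z/4Z: each of the 4 1-dim characters of Z/4Z tensors with each irrep of D_9, giving 4 copies of each D_9-dimension.)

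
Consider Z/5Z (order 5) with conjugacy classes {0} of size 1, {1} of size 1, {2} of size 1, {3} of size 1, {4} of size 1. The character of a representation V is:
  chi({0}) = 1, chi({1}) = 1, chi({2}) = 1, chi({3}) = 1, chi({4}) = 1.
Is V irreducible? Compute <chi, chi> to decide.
Irreducible: <chi, chi> = 1.

Solution. <chi, chi> = (1/|G|) sum_C |C| * |chi(C)|^2 = (1/5)[1*|1|^2 + 1*|1|^2 + 1*|1|^2 + 1*|1|^2 + 1*|1|^2]
  = (1/5)[(1) + (1) + (1) + (1) + (1)] = 5/5 = 1.
(Exp terms are combined using exp(i*s)*conj(exp(i*t)) = exp(i*(s-t)), and sums of them are collapsed using the identity that for every m > 1 the m distinct m-th roots of unity sum to 0, e.g. 1 + exp(2*I*pi/3) + exp(-2*I*pi/3) = 0.)
A character is irreducible iff <chi, chi> = 1, so this representation is irreducible.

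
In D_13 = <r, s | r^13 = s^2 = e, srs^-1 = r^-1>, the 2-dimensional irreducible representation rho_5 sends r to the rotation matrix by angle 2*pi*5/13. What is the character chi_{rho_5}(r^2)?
chi_{rho_5}(r^2) = 2*cos(2*pi*5*2/13) = 2*cos(6*pi/13)

Solution. rho_5(r^2) is rotation by angle 2*pi*5*2/13, whose trace is 2*cos(2*pi*5*2/13) = 2*cos(6*pi/13).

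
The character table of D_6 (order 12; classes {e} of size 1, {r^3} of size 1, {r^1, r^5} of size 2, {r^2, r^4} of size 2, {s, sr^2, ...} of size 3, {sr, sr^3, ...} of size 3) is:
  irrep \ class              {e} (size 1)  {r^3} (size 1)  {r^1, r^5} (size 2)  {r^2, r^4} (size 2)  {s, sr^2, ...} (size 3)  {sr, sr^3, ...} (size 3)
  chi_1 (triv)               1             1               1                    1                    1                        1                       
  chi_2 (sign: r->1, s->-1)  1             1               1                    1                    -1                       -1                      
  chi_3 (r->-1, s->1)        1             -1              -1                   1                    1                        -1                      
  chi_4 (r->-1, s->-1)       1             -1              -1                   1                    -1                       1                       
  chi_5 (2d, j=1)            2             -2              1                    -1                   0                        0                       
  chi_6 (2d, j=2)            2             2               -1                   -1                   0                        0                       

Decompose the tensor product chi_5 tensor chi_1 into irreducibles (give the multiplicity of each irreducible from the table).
chi_5 tensor chi_1 = chi_5 (all other irreducibles have multiplicity 0).

Working: The character of a tensor product is the pointwise product (chi_5 * chi_1)(C) = chi_5(C) * chi_1(C):
  {e}: (2)*(1), {r^3}: (-2)*(1), {r^1, r^5}: (1)*(1), {r^2, r^4}: (-1)*(1), {s, sr^2, ...}: (0)*(1), {sr, sr^3, ...}: (0)*(1)
so (chi_5 * chi_1) takes values
  {e} -> 2, {r^3} -> -2, {r^1, r^5} -> 1, {r^2, r^4} -> -1, {s, sr^2, ...} -> 0, {sr, sr^3, ...} -> 0.
Now take the inner product of this character with each irreducible chi from the table, <chi_5*chi_1, chi> = (1/12) sum_C |C| (chi_5*chi_1)(C) conj(chi(C)):
  <chi_5*chi_1, chi_1> = (1/12)[1*(2)*conj(1) + 1*(-2)*conj(1) + 2*(1)*conj(1) + 2*(-1)*conj(1) + 3*(0)*conj(1) + 3*(0)*conj(1)]
      = (1/12)[(2) + (-2) + (2) + (-2) + (0) + (0)] = 0/12 = 0
  <chi_5*chi_1, chi_2> = (1/12)[1*(2)*conj(1) + 1*(-2)*conj(1) + 2*(1)*conj(1) + 2*(-1)*conj(1) + 3*(0)*conj(-1) + 3*(0)*conj(-1)]
      = (1/12)[(2) + (-2) + (2) + (-2) + (0) + (0)] = 0/12 = 0
  <chi_5*chi_1, chi_3> = (1/12)[1*(2)*conj(1) + 1*(-2)*conj(-1) + 2*(1)*conj(-1) + 2*(-1)*conj(1) + 3*(0)*conj(1) + 3*(0)*conj(-1)]
      = (1/12)[(2) + (2) + (-2) + (-2) + (0) + (0)] = 0/12 = 0
  <chi_5*chi_1, chi_4> = (1/12)[1*(2)*conj(1) + 1*(-2)*conj(-1) + 2*(1)*conj(-1) + 2*(-1)*conj(1) + 3*(0)*conj(-1) + 3*(0)*conj(1)]
      = (1/12)[(2) + (2) + (-2) + (-2) + (0) + (0)] = 0/12 = 0
  <chi_5*chi_1, chi_5> = (1/12)[1*(2)*conj(2) + 1*(-2)*conj(-2) + 2*(1)*conj(1) + 2*(-1)*conj(-1) + 3*(0)*conj(0) + 3*(0)*conj(0)]
      = (1/12)[(4) + (4) + (2) + (2) + (0) + (0)] = 12/12 = 1
  <chi_5*chi_1, chi_6> = (1/12)[1*(2)*conj(2) + 1*(-2)*conj(2) + 2*(1)*conj(-1) + 2*(-1)*conj(-1) + 3*(0)*conj(0) + 3*(0)*conj(0)]
      = (1/12)[(4) + (-4) + (-2) + (2) + (0) + (0)] = 0/12 = 0
Hence the multiplicities are chi_5: 1. Dimension check: dim(chi_5)*dim(chi_1) = 2*1 = 2 and sum (mult * dim) = 1*2 = 2.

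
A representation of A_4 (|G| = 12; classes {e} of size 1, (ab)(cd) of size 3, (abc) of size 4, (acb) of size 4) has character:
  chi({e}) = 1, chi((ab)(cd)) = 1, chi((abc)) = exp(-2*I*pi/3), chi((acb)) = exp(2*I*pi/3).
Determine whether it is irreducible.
Irreducible: <chi, chi> = 1.

Explanation: <chi, chi> = (1/|G|) sum_C |C| * |chi(C)|^2 = (1/12)[1*|1|^2 + 3*|1|^2 + 4*|exp(-2*I*pi/3)|^2 + 4*|exp(2*I*pi/3)|^2]
  = (1/12)[(1) + (3) + (4) + (4)] = 12/12 = 1.
(Exp terms are combined using exp(i*s)*conj(exp(i*t)) = exp(i*(s-t)), and sums of them are collapsed using the identity that for every m > 1 the m distinct m-th roots of unity sum to 0, e.g. 1 + exp(2*I*pi/3) + exp(-2*I*pi/3) = 0.)
A character is irreducible iff <chi, chi> = 1, so this representation is irreducible.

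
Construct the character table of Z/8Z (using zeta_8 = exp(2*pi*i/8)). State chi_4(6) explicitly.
Character table of Z/8Z (irreps indexed chi_0,...,chi_7 with chi_k(m) = zeta_8^(k*m), zeta_8 = exp(2*pi*i/8)):
  irrep \ class  {0} (size 1)  {1} (size 1)    {2} (size 1)  {3} (size 1)    {4} (size 1)  {5} (size 1)    {6} (size 1)  {7} (size 1)  
  chi_0          1             1               1             1               1             1               1             1             
  chi_1          1             exp(I*pi/4)     I             exp(3*I*pi/4)   -1            exp(-3*I*pi/4)  -I            exp(-I*pi/4)  
  chi_2          1             I               -1            -I              1             I               -1            -I            
  chi_3          1             exp(3*I*pi/4)   -I            exp(I*pi/4)     -1            exp(-I*pi/4)    I             exp(-3*I*pi/4)
  chi_4          1             -1              1             -1              1             -1              1             -1            
  chi_5          1             exp(-3*I*pi/4)  I             exp(-I*pi/4)    -1            exp(I*pi/4)     -I            exp(3*I*pi/4) 
  chi_6          1             -I              -1            I               1             -I              -1            I             
  chi_7          1             exp(-I*pi/4)    -I            exp(-3*I*pi/4)  -1            exp(3*I*pi/4)   I             exp(I*pi/4)   

Spot check: chi_4(6) = zeta_8^(4*6) = zeta_8^24 = 1.

Argument: Z/8Z is abelian, so all 8 irreducible complex representations are 1-dimensional. They are given by chi_k(m) = zeta_8^(k*m) for k = 0,...,7. Row orthogonality: sum_m chi_k(m) conj(chi_l(m)) = 8 * [k = l].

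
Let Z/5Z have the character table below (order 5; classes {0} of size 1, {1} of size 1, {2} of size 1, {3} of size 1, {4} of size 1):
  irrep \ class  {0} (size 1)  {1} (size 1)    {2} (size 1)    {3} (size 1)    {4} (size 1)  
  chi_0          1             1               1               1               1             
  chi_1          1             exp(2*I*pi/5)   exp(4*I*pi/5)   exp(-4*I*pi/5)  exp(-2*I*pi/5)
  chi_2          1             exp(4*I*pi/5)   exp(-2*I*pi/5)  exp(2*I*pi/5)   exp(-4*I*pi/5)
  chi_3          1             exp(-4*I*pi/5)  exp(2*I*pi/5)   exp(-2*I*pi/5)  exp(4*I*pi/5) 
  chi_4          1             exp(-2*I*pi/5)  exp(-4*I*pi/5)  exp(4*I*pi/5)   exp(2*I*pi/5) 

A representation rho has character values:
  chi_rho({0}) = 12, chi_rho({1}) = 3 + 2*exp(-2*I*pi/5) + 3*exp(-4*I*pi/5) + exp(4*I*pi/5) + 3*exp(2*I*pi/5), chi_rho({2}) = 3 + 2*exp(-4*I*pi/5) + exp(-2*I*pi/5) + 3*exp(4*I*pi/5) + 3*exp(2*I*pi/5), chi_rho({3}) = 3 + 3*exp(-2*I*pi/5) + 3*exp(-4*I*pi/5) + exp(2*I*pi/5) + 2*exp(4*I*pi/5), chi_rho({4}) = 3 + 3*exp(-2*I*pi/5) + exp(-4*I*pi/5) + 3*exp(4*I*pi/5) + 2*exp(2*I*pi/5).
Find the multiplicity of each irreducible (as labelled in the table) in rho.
Multiplicities: chi_0: 3, chi_1: 3, chi_2: 1, chi_3: 3, chi_4: 2.

Working: Use <chi_rho, chi> = (1/|G|) sum_C |C| * chi_rho(C) * conj(chi(C)) with |G| = 5 for each irreducible chi in the table:
  <chi_rho, chi_0> = (1/5)[1*(12)*conj(1) + 1*(3 + 2*exp(-2*I*pi/5) + 3*exp(-4*I*pi/5) + exp(4*I*pi/5) + 3*exp(2*I*pi/5))*conj(1) + 1*(3 + 2*exp(-4*I*pi/5) + exp(-2*I*pi/5) + 3*exp(4*I*pi/5) + 3*exp(2*I*pi/5))*conj(1) + 1*(3 + 3*exp(-2*I*pi/5) + 3*exp(-4*I*pi/5) + exp(2*I*pi/5) + 2*exp(4*I*pi/5))*conj(1) + 1*(3 + 3*exp(-2*I*pi/5) + exp(-4*I*pi/5) + 3*exp(4*I*pi/5) + 2*exp(2*I*pi/5))*conj(1)]
      = (1/5)[(12) + (3 + 2*exp(-2*I*pi/5) + 3*exp(-4*I*pi/5) + exp(4*I*pi/5) + 3*exp(2*I*pi/5)) + (3 + 2*exp(-4*I*pi/5) + exp(-2*I*pi/5) + 3*exp(4*I*pi/5) + 3*exp(2*I*pi/5)) + (3 + 3*exp(-2*I*pi/5) + 3*exp(-4*I*pi/5) + exp(2*I*pi/5) + 2*exp(4*I*pi/5)) + (3 + 3*exp(-2*I*pi/5) + exp(-4*I*pi/5) + 3*exp(4*I*pi/5) + 2*exp(2*I*pi/5))] = 15/5 = 3
  <chi_rho, chi_1> = (1/5)[1*(12)*conj(1) + 1*(3 + 2*exp(-2*I*pi/5) + 3*exp(-4*I*pi/5) + exp(4*I*pi/5) + 3*exp(2*I*pi/5))*conj(exp(2*I*pi/5)) + 1*(3 + 2*exp(-4*I*pi/5) + exp(-2*I*pi/5) + 3*exp(4*I*pi/5) + 3*exp(2*I*pi/5))*conj(exp(4*I*pi/5)) + 1*(3 + 3*exp(-2*I*pi/5) + 3*exp(-4*I*pi/5) + exp(2*I*pi/5) + 2*exp(4*I*pi/5))*conj(exp(-4*I*pi/5)) + 1*(3 + 3*exp(-2*I*pi/5) + exp(-4*I*pi/5) + 3*exp(4*I*pi/5) + 2*exp(2*I*pi/5))*conj(exp(-2*I*pi/5))]
      = (1/5)[(12) + (3 + 3*exp(-2*I*pi/5) + 2*exp(-4*I*pi/5) + exp(2*I*pi/5) + 3*exp(4*I*pi/5)) + (3 + 3*exp(-2*I*pi/5) + 3*exp(-4*I*pi/5) + exp(4*I*pi/5) + 2*exp(2*I*pi/5)) + (3 + 2*exp(-2*I*pi/5) + exp(-4*I*pi/5) + 3*exp(4*I*pi/5) + 3*exp(2*I*pi/5)) + (3 + 3*exp(-4*I*pi/5) + exp(-2*I*pi/5) + 2*exp(4*I*pi/5) + 3*exp(2*I*pi/5))] = 15/5 = 3
  <chi_rho, chi_2> = (1/5)[1*(12)*conj(1) + 1*(3 + 2*exp(-2*I*pi/5) + 3*exp(-4*I*pi/5) + exp(4*I*pi/5) + 3*exp(2*I*pi/5))*conj(exp(4*I*pi/5)) + 1*(3 + 2*exp(-4*I*pi/5) + exp(-2*I*pi/5) + 3*exp(4*I*pi/5) + 3*exp(2*I*pi/5))*conj(exp(-2*I*pi/5)) + 1*(3 + 3*exp(-2*I*pi/5) + 3*exp(-4*I*pi/5) + exp(2*I*pi/5) + 2*exp(4*I*pi/5))*conj(exp(2*I*pi/5)) + 1*(3 + 3*exp(-2*I*pi/5) + exp(-4*I*pi/5) + 3*exp(4*I*pi/5) + 2*exp(2*I*pi/5))*conj(exp(-4*I*pi/5))]
      = (1/5)[(12) + (1 + 3*exp(-2*I*pi/5) + 3*exp(-4*I*pi/5) + 2*exp(4*I*pi/5) + 3*exp(2*I*pi/5)) + (1 + 2*exp(-2*I*pi/5) + 3*exp(-4*I*pi/5) + 3*exp(4*I*pi/5) + 3*exp(2*I*pi/5)) + (1 + 3*exp(-2*I*pi/5) + 3*exp(-4*I*pi/5) + 3*exp(4*I*pi/5) + 2*exp(2*I*pi/5)) + (1 + 3*exp(-2*I*pi/5) + 2*exp(-4*I*pi/5) + 3*exp(4*I*pi/5) + 3*exp(2*I*pi/5))] = 5/5 = 1
  <chi_rho, chi_3> = (1/5)[1*(12)*conj(1) + 1*(3 + 2*exp(-2*I*pi/5) + 3*exp(-4*I*pi/5) + exp(4*I*pi/5) + 3*exp(2*I*pi/5))*conj(exp(-4*I*pi/5)) + 1*(3 + 2*exp(-4*I*pi/5) + exp(-2*I*pi/5) + 3*exp(4*I*pi/5) + 3*exp(2*I*pi/5))*conj(exp(2*I*pi/5)) + 1*(3 + 3*exp(-2*I*pi/5) + 3*exp(-4*I*pi/5) + exp(2*I*pi/5) + 2*exp(4*I*pi/5))*conj(exp(-2*I*pi/5)) + 1*(3 + 3*exp(-2*I*pi/5) + exp(-4*I*pi/5) + 3*exp(4*I*pi/5) + 2*exp(2*I*pi/5))*conj(exp(4*I*pi/5))]
      = (1/5)[(12) + (3 + 3*exp(-4*I*pi/5) + exp(-2*I*pi/5) + 3*exp(4*I*pi/5) + 2*exp(2*I*pi/5)) + (3 + 3*exp(-2*I*pi/5) + exp(-4*I*pi/5) + 2*exp(4*I*pi/5) + 3*exp(2*I*pi/5)) + (3 + 3*exp(-2*I*pi/5) + 2*exp(-4*I*pi/5) + exp(4*I*pi/5) + 3*exp(2*I*pi/5)) + (3 + 2*exp(-2*I*pi/5) + 3*exp(-4*I*pi/5) + exp(2*I*pi/5) + 3*exp(4*I*pi/5))] = 15/5 = 3
  <chi_rho, chi_4> = (1/5)[1*(12)*conj(1) + 1*(3 + 2*exp(-2*I*pi/5) + 3*exp(-4*I*pi/5) + exp(4*I*pi/5) + 3*exp(2*I*pi/5))*conj(exp(-2*I*pi/5)) + 1*(3 + 2*exp(-4*I*pi/5) + exp(-2*I*pi/5) + 3*exp(4*I*pi/5) + 3*exp(2*I*pi/5))*conj(exp(-4*I*pi/5)) + 1*(3 + 3*exp(-2*I*pi/5) + 3*exp(-4*I*pi/5) + exp(2*I*pi/5) + 2*exp(4*I*pi/5))*conj(exp(4*I*pi/5)) + 1*(3 + 3*exp(-2*I*pi/5) + exp(-4*I*pi/5) + 3*exp(4*I*pi/5) + 2*exp(2*I*pi/5))*conj(exp(2*I*pi/5))]
      = (1/5)[(12) + (2 + 3*exp(-2*I*pi/5) + exp(-4*I*pi/5) + 3*exp(4*I*pi/5) + 3*exp(2*I*pi/5)) + (2 + 3*exp(-2*I*pi/5) + 3*exp(-4*I*pi/5) + exp(2*I*pi/5) + 3*exp(4*I*pi/5)) + (2 + 3*exp(-4*I*pi/5) + exp(-2*I*pi/5) + 3*exp(4*I*pi/5) + 3*exp(2*I*pi/5)) + (2 + 3*exp(-2*I*pi/5) + 3*exp(-4*I*pi/5) + exp(4*I*pi/5) + 3*exp(2*I*pi/5))] = 10/5 = 2
(Exp terms are combined using exp(i*s)*conj(exp(i*t)) = exp(i*(s-t)), and sums of them are collapsed using the identity that for every m > 1 the m distinct m-th roots of unity sum to 0, e.g. 1 + exp(2*I*pi/3) + exp(-2*I*pi/3) = 0.)
Dimension check: dim(rho) = sum (mult * dim) = 3*1 + 3*1 + 1*1 + 3*1 + 2*1 = 12 = chi_rho(e) = 12.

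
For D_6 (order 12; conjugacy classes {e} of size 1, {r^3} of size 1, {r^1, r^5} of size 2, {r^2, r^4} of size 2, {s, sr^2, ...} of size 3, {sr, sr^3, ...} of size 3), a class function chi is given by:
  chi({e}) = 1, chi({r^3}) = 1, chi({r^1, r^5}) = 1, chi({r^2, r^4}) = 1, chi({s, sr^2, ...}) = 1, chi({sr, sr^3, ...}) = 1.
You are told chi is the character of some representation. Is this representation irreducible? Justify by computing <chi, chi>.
Irreducible: <chi, chi> = 1.

Reasoning: <chi, chi> = (1/|G|) sum_C |C| * |chi(C)|^2 = (1/12)[1*|1|^2 + 1*|1|^2 + 2*|1|^2 + 2*|1|^2 + 3*|1|^2 + 3*|1|^2]
  = (1/12)[(1) + (1) + (2) + (2) + (3) + (3)] = 12/12 = 1.
A character is irreducible iff <chi, chi> = 1, so this representation is irreducible.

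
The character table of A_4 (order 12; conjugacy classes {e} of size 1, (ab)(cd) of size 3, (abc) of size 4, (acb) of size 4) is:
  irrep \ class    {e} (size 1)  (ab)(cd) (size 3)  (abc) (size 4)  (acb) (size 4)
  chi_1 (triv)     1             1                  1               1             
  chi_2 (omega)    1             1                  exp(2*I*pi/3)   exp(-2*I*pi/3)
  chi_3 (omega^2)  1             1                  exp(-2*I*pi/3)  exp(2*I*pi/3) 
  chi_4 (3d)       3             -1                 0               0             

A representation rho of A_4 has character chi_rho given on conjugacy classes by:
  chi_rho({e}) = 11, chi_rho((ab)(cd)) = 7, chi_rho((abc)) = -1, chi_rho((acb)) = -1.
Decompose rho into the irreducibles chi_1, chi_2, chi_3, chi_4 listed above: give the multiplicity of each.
Multiplicities: chi_1: 2, chi_2: 3, chi_3: 3, chi_4: 1.

Justification: Use <chi_rho, chi> = (1/|G|) sum_C |C| * chi_rho(C) * conj(chi(C)) with |G| = 12 for each irreducible chi in the table:
  <chi_rho, chi_1> = (1/12)[1*(11)*conj(1) + 3*(7)*conj(1) + 4*(-1)*conj(1) + 4*(-1)*conj(1)]
      = (1/12)[(11) + (21) + (-4) + (-4)] = 24/12 = 2
  <chi_rho, chi_2> = (1/12)[1*(11)*conj(1) + 3*(7)*conj(1) + 4*(-1)*conj(exp(2*I*pi/3)) + 4*(-1)*conj(exp(-2*I*pi/3))]
      = (1/12)[(11) + (21) + (12 + 8*exp(-2*I*pi/3) + 12*exp(2*I*pi/3)) + (12 + 12*exp(-2*I*pi/3) + 8*exp(2*I*pi/3))] = 36/12 = 3
  <chi_rho, chi_3> = (1/12)[1*(11)*conj(1) + 3*(7)*conj(1) + 4*(-1)*conj(exp(-2*I*pi/3)) + 4*(-1)*conj(exp(2*I*pi/3))]
      = (1/12)[(11) + (21) + (12 + 12*exp(-2*I*pi/3) + 8*exp(2*I*pi/3)) + (12 + 8*exp(-2*I*pi/3) + 12*exp(2*I*pi/3))] = 36/12 = 3
  <chi_rho, chi_4> = (1/12)[1*(11)*conj(3) + 3*(7)*conj(-1) + 4*(-1)*conj(0) + 4*(-1)*conj(0)]
      = (1/12)[(33) + (-21) + (0) + (0)] = 12/12 = 1
(Exp terms are combined using exp(i*s)*conj(exp(i*t)) = exp(i*(s-t)), and sums of them are collapsed using the identity that for every m > 1 the m distinct m-th roots of unity sum to 0, e.g. 1 + exp(2*I*pi/3) + exp(-2*I*pi/3) = 0.)
Dimension check: dim(rho) = sum (mult * dim) = 2*1 + 3*1 + 3*1 + 1*3 = 11 = chi_rho(e) = 11.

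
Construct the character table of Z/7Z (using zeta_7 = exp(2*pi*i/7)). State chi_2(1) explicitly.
Character table of Z/7Z (irreps indexed chi_0,...,chi_6 with chi_k(m) = zeta_7^(k*m), zeta_7 = exp(2*pi*i/7)):
  irrep \ class  {0} (size 1)  {1} (size 1)    {2} (size 1)    {3} (size 1)    {4} (size 1)    {5} (size 1)    {6} (size 1)  
  chi_0          1             1               1               1               1               1               1             
  chi_1          1             exp(2*I*pi/7)   exp(4*I*pi/7)   exp(6*I*pi/7)   exp(-6*I*pi/7)  exp(-4*I*pi/7)  exp(-2*I*pi/7)
  chi_2          1             exp(4*I*pi/7)   exp(-6*I*pi/7)  exp(-2*I*pi/7)  exp(2*I*pi/7)   exp(6*I*pi/7)   exp(-4*I*pi/7)
  chi_3          1             exp(6*I*pi/7)   exp(-2*I*pi/7)  exp(4*I*pi/7)   exp(-4*I*pi/7)  exp(2*I*pi/7)   exp(-6*I*pi/7)
  chi_4          1             exp(-6*I*pi/7)  exp(2*I*pi/7)   exp(-4*I*pi/7)  exp(4*I*pi/7)   exp(-2*I*pi/7)  exp(6*I*pi/7) 
  chi_5          1             exp(-4*I*pi/7)  exp(6*I*pi/7)   exp(2*I*pi/7)   exp(-2*I*pi/7)  exp(-6*I*pi/7)  exp(4*I*pi/7) 
  chi_6          1             exp(-2*I*pi/7)  exp(-4*I*pi/7)  exp(-6*I*pi/7)  exp(6*I*pi/7)   exp(4*I*pi/7)   exp(2*I*pi/7) 

Spot check: chi_2(1) = zeta_7^(2*1) = zeta_7^2 = exp(4*I*pi/7).

Argument: Z/7Z is abelian, so all 7 irreducible complex representations are 1-dimensional. They are given by chi_k(m) = zeta_7^(k*m) for k = 0,...,6. Row orthogonality: sum_m chi_k(m) conj(chi_l(m)) = 7 * [k = l].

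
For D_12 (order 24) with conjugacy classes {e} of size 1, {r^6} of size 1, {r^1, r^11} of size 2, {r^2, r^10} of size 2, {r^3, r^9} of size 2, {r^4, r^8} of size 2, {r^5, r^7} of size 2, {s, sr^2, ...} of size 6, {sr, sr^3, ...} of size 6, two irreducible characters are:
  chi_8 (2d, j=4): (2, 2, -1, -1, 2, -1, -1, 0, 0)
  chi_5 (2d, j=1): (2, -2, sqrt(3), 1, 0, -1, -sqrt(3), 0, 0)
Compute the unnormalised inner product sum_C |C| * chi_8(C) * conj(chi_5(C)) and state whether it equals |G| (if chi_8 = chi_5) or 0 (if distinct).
Sum = 0; so <chi_8, chi_5> = 0 (distinct irreducibles are orthogonal).

Details: Compute term by term over conjugacy classes (|C| * chi_8(C) * conj(chi_5(C))):
  1*(2)*conj(2) + 1*(2)*conj(-2) + 2*(-1)*conj(sqrt(3)) + 2*(-1)*conj(1) + 2*(2)*conj(0) + 2*(-1)*conj(-1) + 2*(-1)*conj(-sqrt(3)) + 6*(0)*conj(0) + 6*(0)*conj(0)
  = (4) + (-4) + (-2*sqrt(3)) + (-2) + (0) + (2) + (2*sqrt(3)) + (0) + (0)
  = 0.
Dividing by |G| = 24 gives 0/24 = 0, matching the row-orthogonality relation <chi_8, chi_5> = [chi_8 = chi_5].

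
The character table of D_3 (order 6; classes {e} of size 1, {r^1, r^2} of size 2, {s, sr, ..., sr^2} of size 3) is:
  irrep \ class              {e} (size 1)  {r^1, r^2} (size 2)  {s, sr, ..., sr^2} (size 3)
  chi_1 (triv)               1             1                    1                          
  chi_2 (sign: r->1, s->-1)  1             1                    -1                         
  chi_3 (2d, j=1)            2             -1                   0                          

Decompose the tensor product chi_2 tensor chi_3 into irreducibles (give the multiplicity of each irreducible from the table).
chi_2 tensor chi_3 = chi_3 (all other irreducibles have multiplicity 0).

Details: The character of a tensor product is the pointwise product (chi_2 * chi_3)(C) = chi_2(C) * chi_3(C):
  {e}: (1)*(2), {r^1, r^2}: (1)*(-1), {s, sr, ..., sr^2}: (-1)*(0)
so (chi_2 * chi_3) takes values
  {e} -> 2, {r^1, r^2} -> -1, {s, sr, ..., sr^2} -> 0.
Now take the inner product of this character with each irreducible chi from the table, <chi_2*chi_3, chi> = (1/6) sum_C |C| (chi_2*chi_3)(C) conj(chi(C)):
  <chi_2*chi_3, chi_1> = (1/6)[1*(2)*conj(1) + 2*(-1)*conj(1) + 3*(0)*conj(1)]
      = (1/6)[(2) + (-2) + (0)] = 0/6 = 0
  <chi_2*chi_3, chi_2> = (1/6)[1*(2)*conj(1) + 2*(-1)*conj(1) + 3*(0)*conj(-1)]
      = (1/6)[(2) + (-2) + (0)] = 0/6 = 0
  <chi_2*chi_3, chi_3> = (1/6)[1*(2)*conj(2) + 2*(-1)*conj(-1) + 3*(0)*conj(0)]
      = (1/6)[(4) + (2) + (0)] = 6/6 = 1
Hence the multiplicities are chi_3: 1. Dimension check: dim(chi_2)*dim(chi_3) = 1*2 = 2 and sum (mult * dim) = 1*2 = 2.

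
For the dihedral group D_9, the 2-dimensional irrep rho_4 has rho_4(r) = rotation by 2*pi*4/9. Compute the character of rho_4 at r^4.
chi_{rho_4}(r^4) = 2*cos(2*pi*4*4/9) = 2*cos(4*pi/9)

Reasoning: rho_4(r^4) is rotation by angle 2*pi*4*4/9, whose trace is 2*cos(2*pi*4*4/9) = 2*cos(4*pi/9).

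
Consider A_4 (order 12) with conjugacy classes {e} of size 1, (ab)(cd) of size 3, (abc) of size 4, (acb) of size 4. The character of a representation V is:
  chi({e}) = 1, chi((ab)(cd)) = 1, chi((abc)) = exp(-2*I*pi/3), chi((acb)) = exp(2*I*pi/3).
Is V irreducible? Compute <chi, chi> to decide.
Irreducible: <chi, chi> = 1.

Solution. <chi, chi> = (1/|G|) sum_C |C| * |chi(C)|^2 = (1/12)[1*|1|^2 + 3*|1|^2 + 4*|exp(-2*I*pi/3)|^2 + 4*|exp(2*I*pi/3)|^2]
  = (1/12)[(1) + (3) + (4) + (4)] = 12/12 = 1.
(Exp terms are combined using exp(i*s)*conj(exp(i*t)) = exp(i*(s-t)), and sums of them are collapsed using the identity that for every m > 1 the m distinct m-th roots of unity sum to 0, e.g. 1 + exp(2*I*pi/3) + exp(-2*I*pi/3) = 0.)
A character is irreducible iff <chi, chi> = 1, so this representation is irreducible.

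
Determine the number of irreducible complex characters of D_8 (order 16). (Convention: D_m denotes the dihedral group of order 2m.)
7

Working: The number of irreducible complex representations of a finite group equals its number of conjugacy classes. D_8 has 7 conjugacy classes (n/2 + 3 for n even), so D_8 (order 16) has exactly 7 irreducible complex representations.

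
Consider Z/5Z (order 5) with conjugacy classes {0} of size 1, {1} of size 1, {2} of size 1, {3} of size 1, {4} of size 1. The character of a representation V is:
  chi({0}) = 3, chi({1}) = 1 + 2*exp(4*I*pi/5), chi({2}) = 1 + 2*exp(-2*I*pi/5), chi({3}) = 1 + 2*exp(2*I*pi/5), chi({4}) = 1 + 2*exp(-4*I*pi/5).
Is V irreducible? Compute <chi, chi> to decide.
Not irreducible (reducible): <chi, chi> = 5 > 1.

Reasoning: <chi, chi> = (1/|G|) sum_C |C| * |chi(C)|^2 = (1/5)[1*|3|^2 + 1*|1 + 2*exp(4*I*pi/5)|^2 + 1*|1 + 2*exp(-2*I*pi/5)|^2 + 1*|1 + 2*exp(2*I*pi/5)|^2 + 1*|1 + 2*exp(-4*I*pi/5)|^2]
  = (1/5)[(9) + (5 + 2*exp(-4*I*pi/5) + 2*exp(4*I*pi/5)) + (5 + 2*exp(-2*I*pi/5) + 2*exp(2*I*pi/5)) + (5 + 2*exp(-2*I*pi/5) + 2*exp(2*I*pi/5)) + (5 + 2*exp(-4*I*pi/5) + 2*exp(4*I*pi/5))] = 25/5 = 5.
(Exp terms are combined using exp(i*s)*conj(exp(i*t)) = exp(i*(s-t)), and sums of them are collapsed using the identity that for every m > 1 the m distinct m-th roots of unity sum to 0, e.g. 1 + exp(2*I*pi/3) + exp(-2*I*pi/3) = 0.)
A character is irreducible iff <chi, chi> = 1, so this representation is reducible.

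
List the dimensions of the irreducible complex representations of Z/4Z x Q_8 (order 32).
Dimensions: 1, 1, 1, 1, 1, 1, 1, 1, 1, 1, 1, 1, 1, 1, 1, 1, 2, 2, 2, 2

There are 20 irreducibles (= number of conjugacy classes). Their dimensions d_i satisfy sum d_i^2 = |G| = 32: 1 + 1 + 1 + 1 + 1 + 1 + 1 + 1 + 1 + 1 + 1 + 1 + 1 + 1 + 1 + 1 + 4 + 4 + 4 + 4 = 32. (For the product with Z/4Z: each of the 4 1-dim characters of Z/4Z tensors with each irrep of Q_8, giving 4 copies of each Q_8-dimension.)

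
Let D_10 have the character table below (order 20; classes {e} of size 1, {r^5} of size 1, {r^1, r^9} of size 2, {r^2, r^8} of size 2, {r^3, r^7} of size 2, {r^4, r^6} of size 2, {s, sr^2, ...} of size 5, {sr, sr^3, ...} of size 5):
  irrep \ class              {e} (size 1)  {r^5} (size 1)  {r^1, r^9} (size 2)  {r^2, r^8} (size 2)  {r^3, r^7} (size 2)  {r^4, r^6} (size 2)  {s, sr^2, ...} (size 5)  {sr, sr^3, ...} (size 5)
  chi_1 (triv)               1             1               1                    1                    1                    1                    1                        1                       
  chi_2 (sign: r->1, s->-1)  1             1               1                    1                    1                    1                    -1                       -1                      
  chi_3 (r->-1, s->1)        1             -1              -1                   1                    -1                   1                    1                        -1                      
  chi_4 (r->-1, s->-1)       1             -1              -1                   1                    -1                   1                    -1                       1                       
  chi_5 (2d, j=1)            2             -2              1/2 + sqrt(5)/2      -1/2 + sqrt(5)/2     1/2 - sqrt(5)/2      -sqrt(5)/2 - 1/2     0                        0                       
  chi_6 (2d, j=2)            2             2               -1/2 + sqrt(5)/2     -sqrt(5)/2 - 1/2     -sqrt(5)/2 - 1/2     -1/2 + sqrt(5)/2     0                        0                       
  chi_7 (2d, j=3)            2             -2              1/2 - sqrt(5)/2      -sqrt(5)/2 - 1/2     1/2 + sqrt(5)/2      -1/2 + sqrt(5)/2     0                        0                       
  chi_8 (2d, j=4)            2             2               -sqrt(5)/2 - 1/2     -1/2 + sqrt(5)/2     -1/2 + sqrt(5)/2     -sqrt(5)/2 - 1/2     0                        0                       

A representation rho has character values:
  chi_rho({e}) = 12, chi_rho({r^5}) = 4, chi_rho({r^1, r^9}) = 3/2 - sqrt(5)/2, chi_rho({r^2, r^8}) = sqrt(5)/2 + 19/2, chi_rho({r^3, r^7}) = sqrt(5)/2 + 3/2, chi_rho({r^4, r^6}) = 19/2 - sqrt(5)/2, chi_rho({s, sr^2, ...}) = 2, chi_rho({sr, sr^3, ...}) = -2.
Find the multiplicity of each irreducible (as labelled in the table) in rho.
Multiplicities: chi_1: 3, chi_2: 3, chi_3: 3, chi_4: 1, chi_5: 0, chi_6: 0, chi_7: 0, chi_8: 1.

Solution. Use <chi_rho, chi> = (1/|G|) sum_C |C| * chi_rho(C) * conj(chi(C)) with |G| = 20 for each irreducible chi in the table:
  <chi_rho, chi_1> = (1/20)[1*(12)*conj(1) + 1*(4)*conj(1) + 2*(3/2 - sqrt(5)/2)*conj(1) + 2*(sqrt(5)/2 + 19/2)*conj(1) + 2*(sqrt(5)/2 + 3/2)*conj(1) + 2*(19/2 - sqrt(5)/2)*conj(1) + 5*(2)*conj(1) + 5*(-2)*conj(1)]
      = (1/20)[(12) + (4) + (3 - sqrt(5)) + (sqrt(5) + 19) + (sqrt(5) + 3) + (19 - sqrt(5)) + (10) + (-10)] = 60/20 = 3
  <chi_rho, chi_2> = (1/20)[1*(12)*conj(1) + 1*(4)*conj(1) + 2*(3/2 - sqrt(5)/2)*conj(1) + 2*(sqrt(5)/2 + 19/2)*conj(1) + 2*(sqrt(5)/2 + 3/2)*conj(1) + 2*(19/2 - sqrt(5)/2)*conj(1) + 5*(2)*conj(-1) + 5*(-2)*conj(-1)]
      = (1/20)[(12) + (4) + (3 - sqrt(5)) + (sqrt(5) + 19) + (sqrt(5) + 3) + (19 - sqrt(5)) + (-10) + (10)] = 60/20 = 3
  <chi_rho, chi_3> = (1/20)[1*(12)*conj(1) + 1*(4)*conj(-1) + 2*(3/2 - sqrt(5)/2)*conj(-1) + 2*(sqrt(5)/2 + 19/2)*conj(1) + 2*(sqrt(5)/2 + 3/2)*conj(-1) + 2*(19/2 - sqrt(5)/2)*conj(1) + 5*(2)*conj(1) + 5*(-2)*conj(-1)]
      = (1/20)[(12) + (-4) + (-3 + sqrt(5)) + (sqrt(5) + 19) + (-3 - sqrt(5)) + (19 - sqrt(5)) + (10) + (10)] = 60/20 = 3
  <chi_rho, chi_4> = (1/20)[1*(12)*conj(1) + 1*(4)*conj(-1) + 2*(3/2 - sqrt(5)/2)*conj(-1) + 2*(sqrt(5)/2 + 19/2)*conj(1) + 2*(sqrt(5)/2 + 3/2)*conj(-1) + 2*(19/2 - sqrt(5)/2)*conj(1) + 5*(2)*conj(-1) + 5*(-2)*conj(1)]
      = (1/20)[(12) + (-4) + (-3 + sqrt(5)) + (sqrt(5) + 19) + (-3 - sqrt(5)) + (19 - sqrt(5)) + (-10) + (-10)] = 20/20 = 1
  <chi_rho, chi_5> = (1/20)[1*(12)*conj(2) + 1*(4)*conj(-2) + 2*(3/2 - sqrt(5)/2)*conj(1/2 + sqrt(5)/2) + 2*(sqrt(5)/2 + 19/2)*conj(-1/2 + sqrt(5)/2) + 2*(sqrt(5)/2 + 3/2)*conj(1/2 - sqrt(5)/2) + 2*(19/2 - sqrt(5)/2)*conj(-sqrt(5)/2 - 1/2) + 5*(2)*conj(0) + 5*(-2)*conj(0)]
      = (1/20)[(24) + (-8) + (-1 + sqrt(5)) + (-7 + 9*sqrt(5)) + (-sqrt(5) - 1) + (-9*sqrt(5) - 7) + (0) + (0)] = 0/20 = 0
  <chi_rho, chi_6> = (1/20)[1*(12)*conj(2) + 1*(4)*conj(2) + 2*(3/2 - sqrt(5)/2)*conj(-1/2 + sqrt(5)/2) + 2*(sqrt(5)/2 + 19/2)*conj(-sqrt(5)/2 - 1/2) + 2*(sqrt(5)/2 + 3/2)*conj(-sqrt(5)/2 - 1/2) + 2*(19/2 - sqrt(5)/2)*conj(-1/2 + sqrt(5)/2) + 5*(2)*conj(0) + 5*(-2)*conj(0)]
      = (1/20)[(24) + (8) + (-4 + 2*sqrt(5)) + (-10*sqrt(5) - 12) + (-2*sqrt(5) - 4) + (-12 + 10*sqrt(5)) + (0) + (0)] = 0/20 = 0
  <chi_rho, chi_7> = (1/20)[1*(12)*conj(2) + 1*(4)*conj(-2) + 2*(3/2 - sqrt(5)/2)*conj(1/2 - sqrt(5)/2) + 2*(sqrt(5)/2 + 19/2)*conj(-sqrt(5)/2 - 1/2) + 2*(sqrt(5)/2 + 3/2)*conj(1/2 + sqrt(5)/2) + 2*(19/2 - sqrt(5)/2)*conj(-1/2 + sqrt(5)/2) + 5*(2)*conj(0) + 5*(-2)*conj(0)]
      = (1/20)[(24) + (-8) + (4 - 2*sqrt(5)) + (-10*sqrt(5) - 12) + (4 + 2*sqrt(5)) + (-12 + 10*sqrt(5)) + (0) + (0)] = 0/20 = 0
  <chi_rho, chi_8> = (1/20)[1*(12)*conj(2) + 1*(4)*conj(2) + 2*(3/2 - sqrt(5)/2)*conj(-sqrt(5)/2 - 1/2) + 2*(sqrt(5)/2 + 19/2)*conj(-1/2 + sqrt(5)/2) + 2*(sqrt(5)/2 + 3/2)*conj(-1/2 + sqrt(5)/2) + 2*(19/2 - sqrt(5)/2)*conj(-sqrt(5)/2 - 1/2) + 5*(2)*conj(0) + 5*(-2)*conj(0)]
      = (1/20)[(24) + (8) + (1 - sqrt(5)) + (-7 + 9*sqrt(5)) + (1 + sqrt(5)) + (-9*sqrt(5) - 7) + (0) + (0)] = 20/20 = 1
Dimension check: dim(rho) = sum (mult * dim) = 3*1 + 3*1 + 3*1 + 1*1 + 0*2 + 0*2 + 0*2 + 1*2 = 12 = chi_rho(e) = 12.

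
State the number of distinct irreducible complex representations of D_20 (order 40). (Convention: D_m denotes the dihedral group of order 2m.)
13

Details: The number of irreducible complex representations of a finite group equals its number of conjugacy classes. D_20 has 13 conjugacy classes (n/2 + 3 for n even), so D_20 (order 40) has exactly 13 irreducible complex representations.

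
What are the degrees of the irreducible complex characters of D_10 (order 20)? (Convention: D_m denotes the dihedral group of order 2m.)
Dimensions: 1, 1, 1, 1, 2, 2, 2, 2

Justification: There are 8 irreducibles (= number of conjugacy classes). Their dimensions d_i satisfy sum d_i^2 = |G| = 20: 1 + 1 + 1 + 1 + 4 + 4 + 4 + 4 = 20.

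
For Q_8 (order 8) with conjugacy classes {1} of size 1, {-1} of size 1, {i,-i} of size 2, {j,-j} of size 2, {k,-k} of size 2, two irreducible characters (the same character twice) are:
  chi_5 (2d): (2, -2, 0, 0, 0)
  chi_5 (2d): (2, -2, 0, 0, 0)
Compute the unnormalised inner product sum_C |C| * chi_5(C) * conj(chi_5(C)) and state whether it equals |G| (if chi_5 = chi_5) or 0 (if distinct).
Sum = 8 = |G| = 8; so <chi_5, chi_5> = 1 (norm-1 confirms irreducibility).

Why: Compute term by term over conjugacy classes (|C| * chi_5(C) * conj(chi_5(C))):
  1*(2)*conj(2) + 1*(-2)*conj(-2) + 2*(0)*conj(0) + 2*(0)*conj(0) + 2*(0)*conj(0)
  = (4) + (4) + (0) + (0) + (0)
  = 8.
Dividing by |G| = 8 gives 8/8 = 1, matching the row-orthogonality relation <chi_5, chi_5> = [chi_5 = chi_5].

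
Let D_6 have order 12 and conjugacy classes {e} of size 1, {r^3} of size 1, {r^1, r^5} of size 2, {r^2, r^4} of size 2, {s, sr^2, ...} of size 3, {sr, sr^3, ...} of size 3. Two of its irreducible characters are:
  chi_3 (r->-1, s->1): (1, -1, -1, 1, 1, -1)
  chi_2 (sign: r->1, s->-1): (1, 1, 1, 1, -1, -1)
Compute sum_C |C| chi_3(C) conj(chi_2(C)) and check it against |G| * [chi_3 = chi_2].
Sum = 0; so <chi_3, chi_2> = 0 (distinct irreducibles are orthogonal).

Proof sketch: Compute term by term over conjugacy classes (|C| * chi_3(C) * conj(chi_2(C))):
  1*(1)*conj(1) + 1*(-1)*conj(1) + 2*(-1)*conj(1) + 2*(1)*conj(1) + 3*(1)*conj(-1) + 3*(-1)*conj(-1)
  = (1) + (-1) + (-2) + (2) + (-3) + (3)
  = 0.
Dividing by |G| = 12 gives 0/12 = 0, matching the row-orthogonality relation <chi_3, chi_2> = [chi_3 = chi_2].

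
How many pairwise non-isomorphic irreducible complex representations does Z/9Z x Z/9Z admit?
81

Proof sketch: The number of irreducible complex representations of a finite group equals its number of conjugacy classes. Z/9Z x Z/9Z is abelian of order 81, so every element is its own conjugacy class: 81 classes, so Z/9Z x Z/9Z (order 81) has exactly 81 irreducible complex representations.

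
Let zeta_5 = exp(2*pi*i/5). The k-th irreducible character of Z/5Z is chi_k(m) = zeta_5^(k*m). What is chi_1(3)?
chi_1(3) = zeta_5^3 = exp(-4*I*pi/5)

Why: chi_1(3) = zeta_5^(1*3) = zeta_5^3. Since zeta_5^5 = 1, this equals zeta_5^3 = exp(2*pi*i*3/5) = exp(-4*I*pi/5).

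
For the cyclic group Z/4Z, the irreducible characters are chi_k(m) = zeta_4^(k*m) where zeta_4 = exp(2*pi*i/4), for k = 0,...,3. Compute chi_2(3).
chi_2(3) = zeta_4^6 = -1

Working: chi_2(3) = zeta_4^(2*3) = zeta_4^6. Since zeta_4^4 = 1, this equals zeta_4^2 = exp(2*pi*i*2/4) = -1.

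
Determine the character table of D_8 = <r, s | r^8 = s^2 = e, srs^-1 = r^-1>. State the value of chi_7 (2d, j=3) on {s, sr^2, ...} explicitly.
Conjugacy classes: {e} of size 1, {r^4} of size 1, {r^1, r^7} of size 2, {r^2, r^6} of size 2, {r^3, r^5} of size 2, {s, sr^2, ...} of size 4, {sr, sr^3, ...} of size 4.
Character table:
  irrep \ class              {e} (size 1)  {r^4} (size 1)  {r^1, r^7} (size 2)  {r^2, r^6} (size 2)  {r^3, r^5} (size 2)  {s, sr^2, ...} (size 4)  {sr, sr^3, ...} (size 4)
  chi_1 (triv)               1             1               1                    1                    1                    1                        1                       
  chi_2 (sign: r->1, s->-1)  1             1               1                    1                    1                    -1                       -1                      
  chi_3 (r->-1, s->1)        1             1               -1                   1                    -1                   1                        -1                      
  chi_4 (r->-1, s->-1)       1             1               -1                   1                    -1                   -1                       1                       
  chi_5 (2d, j=1)            2             -2              sqrt(2)              0                    -sqrt(2)             0                        0                       
  chi_6 (2d, j=2)            2             2               0                    -2                   0                    0                        0                       
  chi_7 (2d, j=3)            2             -2              -sqrt(2)             0                    sqrt(2)              0                        0                       

Spot check: chi_7 (2d, j=3) on {s, sr^2, ...} = 0.

Justification: D_8 has order 2*8 = 16 with 7 conjugacy classes, hence 7 irreducibles. Sum of squared dims 1 + 1 + 1 + 1 + 4 + 4 + 4 = 16 = |G|. Linear characters come from the abelianisation; the 2-dimensional irreps have character r^k -> 2*cos(2*pi*j*k/8), reflections -> 0.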